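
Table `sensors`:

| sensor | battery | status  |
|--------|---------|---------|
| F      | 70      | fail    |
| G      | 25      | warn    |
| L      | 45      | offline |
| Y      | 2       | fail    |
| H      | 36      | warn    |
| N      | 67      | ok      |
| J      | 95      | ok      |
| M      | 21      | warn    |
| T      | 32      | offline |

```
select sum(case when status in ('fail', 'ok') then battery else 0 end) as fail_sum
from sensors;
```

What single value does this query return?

sensor=F: ✓ → 70
sensor=G: ✗
sensor=L: ✗
sensor=Y: ✓ → 2
sensor=H: ✗
sensor=N: ✓ → 67
sensor=J: ✓ → 95
sensor=M: ✗
sensor=T: ✗
fail_sum = 70 + 2 + 67 + 95 = 234

234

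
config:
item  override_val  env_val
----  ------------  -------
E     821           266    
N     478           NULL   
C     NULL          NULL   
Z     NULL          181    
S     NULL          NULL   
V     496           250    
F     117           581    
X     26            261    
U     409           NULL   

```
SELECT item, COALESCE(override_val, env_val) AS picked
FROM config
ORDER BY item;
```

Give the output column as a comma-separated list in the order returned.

NULL, 821, 117, 478, NULL, 409, 496, 26, 181

item=C: override_val=NULL, env_val=NULL (all NULL) → NULL
item=E: override_val=821 → 821
item=F: override_val=117 → 117
item=N: override_val=478 → 478
item=S: override_val=NULL, env_val=NULL (all NULL) → NULL
item=U: override_val=409 → 409
item=V: override_val=496 → 496
item=X: override_val=26 → 26
item=Z: override_val=NULL, env_val=181 → 181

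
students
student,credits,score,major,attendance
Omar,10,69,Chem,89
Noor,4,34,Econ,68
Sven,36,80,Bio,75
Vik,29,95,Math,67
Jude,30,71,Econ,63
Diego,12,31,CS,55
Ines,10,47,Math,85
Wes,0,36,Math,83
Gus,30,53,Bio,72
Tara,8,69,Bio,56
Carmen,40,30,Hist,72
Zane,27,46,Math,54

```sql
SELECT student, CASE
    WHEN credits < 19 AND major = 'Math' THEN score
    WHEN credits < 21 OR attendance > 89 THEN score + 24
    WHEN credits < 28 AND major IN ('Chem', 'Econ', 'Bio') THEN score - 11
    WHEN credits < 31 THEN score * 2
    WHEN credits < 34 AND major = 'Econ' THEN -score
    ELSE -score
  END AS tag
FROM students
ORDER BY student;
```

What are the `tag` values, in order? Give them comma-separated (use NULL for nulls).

-30, 55, 106, 47, 142, 58, 93, -80, 93, 190, 36, 92

student=Carmen: ELSE → -30
student=Diego: credits < 21 OR attendance > 89 → 55
student=Gus: credits < 31 → 106
student=Ines: credits < 19 AND major = 'Math' → 47
student=Jude: credits < 31 → 142
student=Noor: credits < 21 OR attendance > 89 → 58
student=Omar: credits < 21 OR attendance > 89 → 93
student=Sven: ELSE → -80
student=Tara: credits < 21 OR attendance > 89 → 93
student=Vik: credits < 31 → 190
student=Wes: credits < 19 AND major = 'Math' → 36
student=Zane: credits < 31 → 92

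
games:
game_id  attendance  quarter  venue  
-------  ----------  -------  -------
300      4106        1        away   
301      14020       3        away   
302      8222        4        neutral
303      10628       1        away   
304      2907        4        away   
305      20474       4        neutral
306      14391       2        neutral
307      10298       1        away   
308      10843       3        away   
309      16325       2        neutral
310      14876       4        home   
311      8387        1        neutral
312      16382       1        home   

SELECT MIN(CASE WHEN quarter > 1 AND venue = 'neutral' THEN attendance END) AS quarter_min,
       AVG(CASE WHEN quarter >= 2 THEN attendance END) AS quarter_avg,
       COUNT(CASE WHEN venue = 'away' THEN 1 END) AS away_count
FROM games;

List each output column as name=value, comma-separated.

[quarter_min: quarter > 1 AND venue = 'neutral']
game_id=300: ✗
game_id=301: ✗
game_id=302: ✓ → 8222
game_id=303: ✗
game_id=304: ✗
game_id=305: ✓ → 20474
game_id=306: ✓ → 14391
game_id=307: ✗
game_id=308: ✗
game_id=309: ✓ → 16325
game_id=310: ✗
game_id=311: ✗
game_id=312: ✗
quarter_min = MIN(8222, 20474, 14391, 16325) = 8222
—
[quarter_avg: quarter >= 2]
game_id=300: ✗
game_id=301: ✓ → 14020
game_id=302: ✓ → 8222
game_id=303: ✗
game_id=304: ✓ → 2907
game_id=305: ✓ → 20474
game_id=306: ✓ → 14391
game_id=307: ✗
game_id=308: ✓ → 10843
game_id=309: ✓ → 16325
game_id=310: ✓ → 14876
game_id=311: ✗
game_id=312: ✗
quarter_avg = (14020 + 8222 + 2907 + 20474 + 14391 + 10843 + 16325 + 14876) / 8 = 12757.25
—
[away_count: venue = 'away']
game_id=300: ✓ → 1
game_id=301: ✓ → 1
game_id=302: ✗
game_id=303: ✓ → 1
game_id=304: ✓ → 1
game_id=305: ✗
game_id=306: ✗
game_id=307: ✓ → 1
game_id=308: ✓ → 1
game_id=309: ✗
game_id=310: ✗
game_id=311: ✗
game_id=312: ✗
away_count = COUNT(1, 1, 1, 1, 1, 1) = 6

quarter_min=8222, quarter_avg=12757.25, away_count=6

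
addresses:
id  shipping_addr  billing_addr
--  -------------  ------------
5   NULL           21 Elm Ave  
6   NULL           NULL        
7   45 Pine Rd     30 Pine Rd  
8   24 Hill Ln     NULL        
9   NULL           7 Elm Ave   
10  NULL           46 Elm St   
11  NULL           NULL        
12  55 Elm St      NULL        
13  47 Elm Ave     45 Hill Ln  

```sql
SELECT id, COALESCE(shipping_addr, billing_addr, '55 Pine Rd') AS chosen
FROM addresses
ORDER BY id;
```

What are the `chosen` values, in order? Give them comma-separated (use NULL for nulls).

id=5: shipping_addr=NULL, billing_addr=21 Elm Ave → 21 Elm Ave
id=6: shipping_addr=NULL, billing_addr=NULL, → literal 55 Pine Rd → 55 Pine Rd
id=7: shipping_addr=45 Pine Rd → 45 Pine Rd
id=8: shipping_addr=24 Hill Ln → 24 Hill Ln
id=9: shipping_addr=NULL, billing_addr=7 Elm Ave → 7 Elm Ave
id=10: shipping_addr=NULL, billing_addr=46 Elm St → 46 Elm St
id=11: shipping_addr=NULL, billing_addr=NULL, → literal 55 Pine Rd → 55 Pine Rd
id=12: shipping_addr=55 Elm St → 55 Elm St
id=13: shipping_addr=47 Elm Ave → 47 Elm Ave

21 Elm Ave, 55 Pine Rd, 45 Pine Rd, 24 Hill Ln, 7 Elm Ave, 46 Elm St, 55 Pine Rd, 55 Elm St, 47 Elm Ave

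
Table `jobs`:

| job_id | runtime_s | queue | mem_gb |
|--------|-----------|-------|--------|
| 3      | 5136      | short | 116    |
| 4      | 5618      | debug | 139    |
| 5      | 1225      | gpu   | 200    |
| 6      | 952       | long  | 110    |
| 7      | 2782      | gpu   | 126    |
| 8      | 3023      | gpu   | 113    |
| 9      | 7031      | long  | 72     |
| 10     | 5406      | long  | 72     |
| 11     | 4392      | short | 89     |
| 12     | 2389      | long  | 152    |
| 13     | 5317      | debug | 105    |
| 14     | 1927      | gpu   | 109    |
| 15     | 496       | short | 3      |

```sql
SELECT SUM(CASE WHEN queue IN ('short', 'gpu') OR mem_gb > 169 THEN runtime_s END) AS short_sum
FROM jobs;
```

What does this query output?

18981

job_id=3: ✓ → 5136
job_id=4: ✗
job_id=5: ✓ → 1225
job_id=6: ✗
job_id=7: ✓ → 2782
job_id=8: ✓ → 3023
job_id=9: ✗
job_id=10: ✗
job_id=11: ✓ → 4392
job_id=12: ✗
job_id=13: ✗
job_id=14: ✓ → 1927
job_id=15: ✓ → 496
short_sum = 5136 + 1225 + 2782 + 3023 + 4392 + 1927 + 496 = 18981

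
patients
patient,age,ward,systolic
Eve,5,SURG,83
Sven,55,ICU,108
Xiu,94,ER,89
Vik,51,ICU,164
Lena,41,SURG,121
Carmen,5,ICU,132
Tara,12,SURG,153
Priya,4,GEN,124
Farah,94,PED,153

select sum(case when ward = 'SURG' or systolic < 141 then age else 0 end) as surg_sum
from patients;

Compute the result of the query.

216

patient=Eve: ✓ → 5
patient=Sven: ✓ → 55
patient=Xiu: ✓ → 94
patient=Vik: ✗
patient=Lena: ✓ → 41
patient=Carmen: ✓ → 5
patient=Tara: ✓ → 12
patient=Priya: ✓ → 4
patient=Farah: ✗
surg_sum = 5 + 55 + 94 + 41 + 5 + 12 + 4 = 216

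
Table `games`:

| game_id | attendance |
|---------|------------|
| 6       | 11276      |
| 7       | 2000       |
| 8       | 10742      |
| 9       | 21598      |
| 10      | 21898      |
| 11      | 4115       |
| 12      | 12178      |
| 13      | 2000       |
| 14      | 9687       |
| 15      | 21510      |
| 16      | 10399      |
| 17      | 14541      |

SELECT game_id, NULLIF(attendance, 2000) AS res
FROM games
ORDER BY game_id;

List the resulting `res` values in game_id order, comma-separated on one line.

11276, NULL, 10742, 21598, 21898, 4115, 12178, NULL, 9687, 21510, 10399, 14541

game_id=6: attendance=11276 vs 2000: differ → 11276
game_id=7: attendance=2000 vs 2000: equal → NULL
game_id=8: attendance=10742 vs 2000: differ → 10742
game_id=9: attendance=21598 vs 2000: differ → 21598
game_id=10: attendance=21898 vs 2000: differ → 21898
game_id=11: attendance=4115 vs 2000: differ → 4115
game_id=12: attendance=12178 vs 2000: differ → 12178
game_id=13: attendance=2000 vs 2000: equal → NULL
game_id=14: attendance=9687 vs 2000: differ → 9687
game_id=15: attendance=21510 vs 2000: differ → 21510
game_id=16: attendance=10399 vs 2000: differ → 10399
game_id=17: attendance=14541 vs 2000: differ → 14541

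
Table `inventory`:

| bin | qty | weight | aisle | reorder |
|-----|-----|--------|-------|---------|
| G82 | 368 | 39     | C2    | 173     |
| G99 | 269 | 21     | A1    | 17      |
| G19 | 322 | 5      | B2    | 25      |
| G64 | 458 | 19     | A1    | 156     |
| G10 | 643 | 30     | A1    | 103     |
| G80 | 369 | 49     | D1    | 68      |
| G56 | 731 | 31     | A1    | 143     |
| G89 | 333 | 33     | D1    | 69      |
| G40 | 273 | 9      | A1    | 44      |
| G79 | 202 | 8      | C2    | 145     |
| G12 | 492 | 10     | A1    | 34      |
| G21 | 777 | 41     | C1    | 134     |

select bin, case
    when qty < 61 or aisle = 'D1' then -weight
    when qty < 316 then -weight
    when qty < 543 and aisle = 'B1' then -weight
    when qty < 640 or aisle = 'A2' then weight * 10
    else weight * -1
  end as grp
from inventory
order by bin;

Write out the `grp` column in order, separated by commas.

bin=G10: ELSE → -30
bin=G12: qty < 640 or aisle = 'A2' → 100
bin=G19: qty < 640 or aisle = 'A2' → 50
bin=G21: ELSE → -41
bin=G40: qty < 316 → -9
bin=G56: ELSE → -31
bin=G64: qty < 640 or aisle = 'A2' → 190
bin=G79: qty < 316 → -8
bin=G80: qty < 61 or aisle = 'D1' → -49
bin=G82: qty < 640 or aisle = 'A2' → 390
bin=G89: qty < 61 or aisle = 'D1' → -33
bin=G99: qty < 316 → -21

-30, 100, 50, -41, -9, -31, 190, -8, -49, 390, -33, -21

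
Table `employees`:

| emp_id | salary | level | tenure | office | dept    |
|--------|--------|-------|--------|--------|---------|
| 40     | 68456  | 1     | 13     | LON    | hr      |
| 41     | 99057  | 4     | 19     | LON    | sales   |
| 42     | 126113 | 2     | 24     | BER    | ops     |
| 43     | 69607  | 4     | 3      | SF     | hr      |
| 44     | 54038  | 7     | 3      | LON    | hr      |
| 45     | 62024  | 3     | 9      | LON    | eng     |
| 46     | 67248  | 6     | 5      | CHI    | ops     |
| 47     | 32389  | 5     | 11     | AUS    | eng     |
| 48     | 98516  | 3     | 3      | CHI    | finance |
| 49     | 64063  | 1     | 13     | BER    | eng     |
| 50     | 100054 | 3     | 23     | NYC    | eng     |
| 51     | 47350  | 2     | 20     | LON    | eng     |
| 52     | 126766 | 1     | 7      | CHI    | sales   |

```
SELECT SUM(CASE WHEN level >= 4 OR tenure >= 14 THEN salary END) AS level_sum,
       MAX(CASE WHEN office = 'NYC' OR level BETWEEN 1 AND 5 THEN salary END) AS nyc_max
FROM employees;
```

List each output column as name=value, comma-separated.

level_sum=595856, nyc_max=126766

[level_sum: level >= 4 OR tenure >= 14]
emp_id=40: ✗
emp_id=41: ✓ → 99057
emp_id=42: ✓ → 126113
emp_id=43: ✓ → 69607
emp_id=44: ✓ → 54038
emp_id=45: ✗
emp_id=46: ✓ → 67248
emp_id=47: ✓ → 32389
emp_id=48: ✗
emp_id=49: ✗
emp_id=50: ✓ → 100054
emp_id=51: ✓ → 47350
emp_id=52: ✗
level_sum = 99057 + 126113 + 69607 + 54038 + 67248 + 32389 + 100054 + 47350 = 595856
—
[nyc_max: office = 'NYC' OR level BETWEEN 1 AND 5]
emp_id=40: ✓ → 68456
emp_id=41: ✓ → 99057
emp_id=42: ✓ → 126113
emp_id=43: ✓ → 69607
emp_id=44: ✗
emp_id=45: ✓ → 62024
emp_id=46: ✗
emp_id=47: ✓ → 32389
emp_id=48: ✓ → 98516
emp_id=49: ✓ → 64063
emp_id=50: ✓ → 100054
emp_id=51: ✓ → 47350
emp_id=52: ✓ → 126766
nyc_max = MAX(68456, 99057, 126113, 69607, 62024, 32389, 98516, 64063, 100054, 47350, 126766) = 126766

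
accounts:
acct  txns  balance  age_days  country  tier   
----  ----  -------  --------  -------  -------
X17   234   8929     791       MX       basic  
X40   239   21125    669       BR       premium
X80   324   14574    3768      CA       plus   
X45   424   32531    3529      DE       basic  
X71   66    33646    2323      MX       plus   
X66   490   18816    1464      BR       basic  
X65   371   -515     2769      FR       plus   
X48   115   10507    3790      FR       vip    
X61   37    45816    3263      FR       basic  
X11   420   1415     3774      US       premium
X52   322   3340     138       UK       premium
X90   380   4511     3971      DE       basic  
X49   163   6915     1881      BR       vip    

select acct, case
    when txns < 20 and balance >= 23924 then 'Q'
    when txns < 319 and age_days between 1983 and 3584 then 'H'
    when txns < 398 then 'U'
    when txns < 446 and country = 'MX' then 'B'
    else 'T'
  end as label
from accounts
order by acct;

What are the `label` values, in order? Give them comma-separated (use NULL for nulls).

acct=X11: ELSE → T
acct=X17: txns < 398 → U
acct=X40: txns < 398 → U
acct=X45: ELSE → T
acct=X48: txns < 398 → U
acct=X49: txns < 398 → U
acct=X52: txns < 398 → U
acct=X61: txns < 319 and age_days between 1983 and 3584 → H
acct=X65: txns < 398 → U
acct=X66: ELSE → T
acct=X71: txns < 319 and age_days between 1983 and 3584 → H
acct=X80: txns < 398 → U
acct=X90: txns < 398 → U

T, U, U, T, U, U, U, H, U, T, H, U, U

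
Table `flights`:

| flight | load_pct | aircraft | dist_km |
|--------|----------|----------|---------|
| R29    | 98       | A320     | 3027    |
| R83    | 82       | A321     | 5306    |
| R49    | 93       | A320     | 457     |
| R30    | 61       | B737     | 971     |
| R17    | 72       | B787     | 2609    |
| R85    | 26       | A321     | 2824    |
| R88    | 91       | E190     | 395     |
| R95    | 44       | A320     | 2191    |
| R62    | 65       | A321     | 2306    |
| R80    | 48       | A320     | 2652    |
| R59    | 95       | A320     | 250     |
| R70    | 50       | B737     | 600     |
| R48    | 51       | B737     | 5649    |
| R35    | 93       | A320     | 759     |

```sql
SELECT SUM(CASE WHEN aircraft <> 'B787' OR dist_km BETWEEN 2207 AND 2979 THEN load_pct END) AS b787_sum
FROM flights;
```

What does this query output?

flight=R29: ✓ → 98
flight=R83: ✓ → 82
flight=R49: ✓ → 93
flight=R30: ✓ → 61
flight=R17: ✓ → 72
flight=R85: ✓ → 26
flight=R88: ✓ → 91
flight=R95: ✓ → 44
flight=R62: ✓ → 65
flight=R80: ✓ → 48
flight=R59: ✓ → 95
flight=R70: ✓ → 50
flight=R48: ✓ → 51
flight=R35: ✓ → 93
b787_sum = 98 + 82 + 93 + 61 + 72 + 26 + 91 + 44 + 65 + 48 + 95 + 50 + 51 + 93 = 969

969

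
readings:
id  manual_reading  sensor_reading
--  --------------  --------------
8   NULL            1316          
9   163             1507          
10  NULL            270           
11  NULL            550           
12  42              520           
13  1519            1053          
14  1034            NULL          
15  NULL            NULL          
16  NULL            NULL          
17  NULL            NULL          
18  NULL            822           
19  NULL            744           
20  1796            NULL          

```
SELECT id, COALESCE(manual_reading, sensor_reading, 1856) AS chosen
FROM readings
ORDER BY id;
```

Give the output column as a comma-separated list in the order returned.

1316, 163, 270, 550, 42, 1519, 1034, 1856, 1856, 1856, 822, 744, 1796

id=8: manual_reading=NULL, sensor_reading=1316 → 1316
id=9: manual_reading=163 → 163
id=10: manual_reading=NULL, sensor_reading=270 → 270
id=11: manual_reading=NULL, sensor_reading=550 → 550
id=12: manual_reading=42 → 42
id=13: manual_reading=1519 → 1519
id=14: manual_reading=1034 → 1034
id=15: manual_reading=NULL, sensor_reading=NULL, → literal 1856 → 1856
id=16: manual_reading=NULL, sensor_reading=NULL, → literal 1856 → 1856
id=17: manual_reading=NULL, sensor_reading=NULL, → literal 1856 → 1856
id=18: manual_reading=NULL, sensor_reading=822 → 822
id=19: manual_reading=NULL, sensor_reading=744 → 744
id=20: manual_reading=1796 → 1796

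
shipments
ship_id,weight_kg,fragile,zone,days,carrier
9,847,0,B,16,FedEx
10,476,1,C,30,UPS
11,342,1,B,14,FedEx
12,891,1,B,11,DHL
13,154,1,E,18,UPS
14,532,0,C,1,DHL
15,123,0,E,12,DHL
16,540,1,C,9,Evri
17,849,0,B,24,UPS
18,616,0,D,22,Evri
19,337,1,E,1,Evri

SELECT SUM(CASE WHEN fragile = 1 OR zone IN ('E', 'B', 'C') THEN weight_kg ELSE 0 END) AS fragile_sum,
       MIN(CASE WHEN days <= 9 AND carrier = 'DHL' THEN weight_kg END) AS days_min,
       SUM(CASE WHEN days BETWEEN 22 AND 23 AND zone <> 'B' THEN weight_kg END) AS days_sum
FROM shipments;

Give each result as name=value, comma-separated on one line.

[fragile_sum: fragile = 1 OR zone IN ('E', 'B', 'C')]
ship_id=9: ✓ → 847
ship_id=10: ✓ → 476
ship_id=11: ✓ → 342
ship_id=12: ✓ → 891
ship_id=13: ✓ → 154
ship_id=14: ✓ → 532
ship_id=15: ✓ → 123
ship_id=16: ✓ → 540
ship_id=17: ✓ → 849
ship_id=18: ✗
ship_id=19: ✓ → 337
fragile_sum = 847 + 476 + 342 + 891 + 154 + 532 + 123 + 540 + 849 + 337 = 5091
—
[days_min: days <= 9 AND carrier = 'DHL']
ship_id=9: ✗
ship_id=10: ✗
ship_id=11: ✗
ship_id=12: ✗
ship_id=13: ✗
ship_id=14: ✓ → 532
ship_id=15: ✗
ship_id=16: ✗
ship_id=17: ✗
ship_id=18: ✗
ship_id=19: ✗
days_min = MIN(532) = 532
—
[days_sum: days BETWEEN 22 AND 23 AND zone <> 'B']
ship_id=9: ✗
ship_id=10: ✗
ship_id=11: ✗
ship_id=12: ✗
ship_id=13: ✗
ship_id=14: ✗
ship_id=15: ✗
ship_id=16: ✗
ship_id=17: ✗
ship_id=18: ✓ → 616
ship_id=19: ✗
days_sum = 616

fragile_sum=5091, days_min=532, days_sum=616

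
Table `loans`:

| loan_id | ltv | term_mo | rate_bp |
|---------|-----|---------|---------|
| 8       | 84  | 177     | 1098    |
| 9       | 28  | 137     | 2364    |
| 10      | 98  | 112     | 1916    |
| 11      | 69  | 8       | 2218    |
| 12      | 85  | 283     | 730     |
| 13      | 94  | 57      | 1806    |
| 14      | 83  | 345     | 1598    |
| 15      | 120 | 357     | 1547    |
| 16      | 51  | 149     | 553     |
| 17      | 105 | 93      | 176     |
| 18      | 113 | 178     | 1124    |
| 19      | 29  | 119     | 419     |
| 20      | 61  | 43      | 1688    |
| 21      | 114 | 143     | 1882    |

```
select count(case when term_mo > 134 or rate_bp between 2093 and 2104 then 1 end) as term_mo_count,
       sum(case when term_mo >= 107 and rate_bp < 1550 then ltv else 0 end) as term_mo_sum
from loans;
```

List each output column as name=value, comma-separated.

[term_mo_count: term_mo > 134 or rate_bp between 2093 and 2104]
loan_id=8: ✓ → 1
loan_id=9: ✓ → 1
loan_id=10: ✗
loan_id=11: ✗
loan_id=12: ✓ → 1
loan_id=13: ✗
loan_id=14: ✓ → 1
loan_id=15: ✓ → 1
loan_id=16: ✓ → 1
loan_id=17: ✗
loan_id=18: ✓ → 1
loan_id=19: ✗
loan_id=20: ✗
loan_id=21: ✓ → 1
term_mo_count = COUNT(1, 1, 1, 1, 1, 1, 1, 1) = 8
—
[term_mo_sum: term_mo >= 107 and rate_bp < 1550]
loan_id=8: ✓ → 84
loan_id=9: ✗
loan_id=10: ✗
loan_id=11: ✗
loan_id=12: ✓ → 85
loan_id=13: ✗
loan_id=14: ✗
loan_id=15: ✓ → 120
loan_id=16: ✓ → 51
loan_id=17: ✗
loan_id=18: ✓ → 113
loan_id=19: ✓ → 29
loan_id=20: ✗
loan_id=21: ✗
term_mo_sum = 84 + 85 + 120 + 51 + 113 + 29 = 482

term_mo_count=8, term_mo_sum=482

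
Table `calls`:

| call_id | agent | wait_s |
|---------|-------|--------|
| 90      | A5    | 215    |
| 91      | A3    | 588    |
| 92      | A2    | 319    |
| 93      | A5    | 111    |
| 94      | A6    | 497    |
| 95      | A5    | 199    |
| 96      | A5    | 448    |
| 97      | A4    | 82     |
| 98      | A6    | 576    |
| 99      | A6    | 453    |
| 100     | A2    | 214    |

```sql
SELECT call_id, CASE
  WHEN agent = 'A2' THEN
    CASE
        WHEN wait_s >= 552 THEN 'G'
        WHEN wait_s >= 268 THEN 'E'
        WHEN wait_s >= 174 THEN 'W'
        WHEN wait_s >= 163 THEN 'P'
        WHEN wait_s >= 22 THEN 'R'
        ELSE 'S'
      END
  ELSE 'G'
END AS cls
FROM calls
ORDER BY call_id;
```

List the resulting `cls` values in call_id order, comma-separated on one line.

G, G, E, G, G, G, G, G, G, G, W

call_id=90: agent='A5' → outer ELSE → G
call_id=91: agent='A3' → outer ELSE → G
call_id=92: agent='A2' → inner[wait_s >= 268] → E
call_id=93: agent='A5' → outer ELSE → G
call_id=94: agent='A6' → outer ELSE → G
call_id=95: agent='A5' → outer ELSE → G
call_id=96: agent='A5' → outer ELSE → G
call_id=97: agent='A4' → outer ELSE → G
call_id=98: agent='A6' → outer ELSE → G
call_id=99: agent='A6' → outer ELSE → G
call_id=100: agent='A2' → inner[wait_s >= 174] → W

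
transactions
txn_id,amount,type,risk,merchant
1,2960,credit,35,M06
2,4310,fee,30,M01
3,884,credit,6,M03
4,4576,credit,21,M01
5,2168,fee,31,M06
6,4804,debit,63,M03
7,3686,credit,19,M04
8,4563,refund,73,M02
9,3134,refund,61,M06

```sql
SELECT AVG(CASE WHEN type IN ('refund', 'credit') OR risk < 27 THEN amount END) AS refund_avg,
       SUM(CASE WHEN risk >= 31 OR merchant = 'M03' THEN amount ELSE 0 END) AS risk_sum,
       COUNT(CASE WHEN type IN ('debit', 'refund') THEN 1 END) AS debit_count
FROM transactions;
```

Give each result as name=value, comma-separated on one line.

[refund_avg: type IN ('refund', 'credit') OR risk < 27]
txn_id=1: ✓ → 2960
txn_id=2: ✗
txn_id=3: ✓ → 884
txn_id=4: ✓ → 4576
txn_id=5: ✗
txn_id=6: ✗
txn_id=7: ✓ → 3686
txn_id=8: ✓ → 4563
txn_id=9: ✓ → 3134
refund_avg = (2960 + 884 + 4576 + 3686 + 4563 + 3134) / 6 = 3300.5
—
[risk_sum: risk >= 31 OR merchant = 'M03']
txn_id=1: ✓ → 2960
txn_id=2: ✗
txn_id=3: ✓ → 884
txn_id=4: ✗
txn_id=5: ✓ → 2168
txn_id=6: ✓ → 4804
txn_id=7: ✗
txn_id=8: ✓ → 4563
txn_id=9: ✓ → 3134
risk_sum = 2960 + 884 + 2168 + 4804 + 4563 + 3134 = 18513
—
[debit_count: type IN ('debit', 'refund')]
txn_id=1: ✗
txn_id=2: ✗
txn_id=3: ✗
txn_id=4: ✗
txn_id=5: ✗
txn_id=6: ✓ → 1
txn_id=7: ✗
txn_id=8: ✓ → 1
txn_id=9: ✓ → 1
debit_count = COUNT(1, 1, 1) = 3

refund_avg=3300.5, risk_sum=18513, debit_count=3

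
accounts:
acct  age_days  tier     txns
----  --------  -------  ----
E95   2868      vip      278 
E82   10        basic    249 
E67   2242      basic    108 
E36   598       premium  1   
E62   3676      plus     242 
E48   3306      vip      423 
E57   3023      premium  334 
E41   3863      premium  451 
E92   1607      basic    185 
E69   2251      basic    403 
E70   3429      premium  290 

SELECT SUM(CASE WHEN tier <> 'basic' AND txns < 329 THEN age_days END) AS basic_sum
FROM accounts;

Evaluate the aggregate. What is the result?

10571

acct=E95: ✓ → 2868
acct=E82: ✗
acct=E67: ✗
acct=E36: ✓ → 598
acct=E62: ✓ → 3676
acct=E48: ✗
acct=E57: ✗
acct=E41: ✗
acct=E92: ✗
acct=E69: ✗
acct=E70: ✓ → 3429
basic_sum = 2868 + 598 + 3676 + 3429 = 10571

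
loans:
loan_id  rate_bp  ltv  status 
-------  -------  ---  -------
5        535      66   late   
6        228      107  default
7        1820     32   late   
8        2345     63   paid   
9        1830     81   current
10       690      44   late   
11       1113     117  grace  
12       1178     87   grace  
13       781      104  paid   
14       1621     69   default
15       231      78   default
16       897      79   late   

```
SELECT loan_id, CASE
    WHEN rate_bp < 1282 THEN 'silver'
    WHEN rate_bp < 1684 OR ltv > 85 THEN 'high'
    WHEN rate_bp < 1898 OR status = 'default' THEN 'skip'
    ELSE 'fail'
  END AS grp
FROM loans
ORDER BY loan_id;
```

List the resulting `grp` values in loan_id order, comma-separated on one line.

silver, silver, skip, fail, skip, silver, silver, silver, silver, high, silver, silver

loan_id=5: rate_bp < 1282 → silver
loan_id=6: rate_bp < 1282 → silver
loan_id=7: rate_bp < 1898 OR status = 'default' → skip
loan_id=8: ELSE → fail
loan_id=9: rate_bp < 1898 OR status = 'default' → skip
loan_id=10: rate_bp < 1282 → silver
loan_id=11: rate_bp < 1282 → silver
loan_id=12: rate_bp < 1282 → silver
loan_id=13: rate_bp < 1282 → silver
loan_id=14: rate_bp < 1684 OR ltv > 85 → high
loan_id=15: rate_bp < 1282 → silver
loan_id=16: rate_bp < 1282 → silver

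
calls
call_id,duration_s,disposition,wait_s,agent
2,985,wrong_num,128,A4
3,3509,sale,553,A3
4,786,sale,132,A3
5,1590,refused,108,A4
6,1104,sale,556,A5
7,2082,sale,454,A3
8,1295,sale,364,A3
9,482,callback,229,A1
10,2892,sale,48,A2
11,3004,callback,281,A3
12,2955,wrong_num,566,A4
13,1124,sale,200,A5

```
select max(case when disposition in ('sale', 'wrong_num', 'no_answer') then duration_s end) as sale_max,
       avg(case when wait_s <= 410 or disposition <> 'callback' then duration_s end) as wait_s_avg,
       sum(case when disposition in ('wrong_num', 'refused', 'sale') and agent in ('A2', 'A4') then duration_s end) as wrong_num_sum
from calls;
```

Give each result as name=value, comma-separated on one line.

[sale_max: disposition in ('sale', 'wrong_num', 'no_answer')]
call_id=2: ✓ → 985
call_id=3: ✓ → 3509
call_id=4: ✓ → 786
call_id=5: ✗
call_id=6: ✓ → 1104
call_id=7: ✓ → 2082
call_id=8: ✓ → 1295
call_id=9: ✗
call_id=10: ✓ → 2892
call_id=11: ✗
call_id=12: ✓ → 2955
call_id=13: ✓ → 1124
sale_max = MAX(985, 3509, 786, 1104, 2082, 1295, 2892, 2955, 1124) = 3509
—
[wait_s_avg: wait_s <= 410 or disposition <> 'callback']
call_id=2: ✓ → 985
call_id=3: ✓ → 3509
call_id=4: ✓ → 786
call_id=5: ✓ → 1590
call_id=6: ✓ → 1104
call_id=7: ✓ → 2082
call_id=8: ✓ → 1295
call_id=9: ✓ → 482
call_id=10: ✓ → 2892
call_id=11: ✓ → 3004
call_id=12: ✓ → 2955
call_id=13: ✓ → 1124
wait_s_avg = (985 + 3509 + 786 + 1590 + 1104 + 2082 + 1295 + 482 + 2892 + 3004 + 2955 + 1124) / 12 = 1817.3333333333
—
[wrong_num_sum: disposition in ('wrong_num', 'refused', 'sale') and agent in ('A2', 'A4')]
call_id=2: ✓ → 985
call_id=3: ✗
call_id=4: ✗
call_id=5: ✓ → 1590
call_id=6: ✗
call_id=7: ✗
call_id=8: ✗
call_id=9: ✗
call_id=10: ✓ → 2892
call_id=11: ✗
call_id=12: ✓ → 2955
call_id=13: ✗
wrong_num_sum = 985 + 1590 + 2892 + 2955 = 8422

sale_max=3509, wait_s_avg=1817.3333333333, wrong_num_sum=8422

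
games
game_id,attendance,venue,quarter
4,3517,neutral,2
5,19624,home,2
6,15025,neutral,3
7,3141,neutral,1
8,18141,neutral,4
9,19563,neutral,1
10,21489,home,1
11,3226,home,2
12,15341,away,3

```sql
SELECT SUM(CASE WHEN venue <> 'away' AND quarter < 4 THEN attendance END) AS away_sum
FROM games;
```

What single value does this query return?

85585

game_id=4: ✓ → 3517
game_id=5: ✓ → 19624
game_id=6: ✓ → 15025
game_id=7: ✓ → 3141
game_id=8: ✗
game_id=9: ✓ → 19563
game_id=10: ✓ → 21489
game_id=11: ✓ → 3226
game_id=12: ✗
away_sum = 3517 + 19624 + 15025 + 3141 + 19563 + 21489 + 3226 = 85585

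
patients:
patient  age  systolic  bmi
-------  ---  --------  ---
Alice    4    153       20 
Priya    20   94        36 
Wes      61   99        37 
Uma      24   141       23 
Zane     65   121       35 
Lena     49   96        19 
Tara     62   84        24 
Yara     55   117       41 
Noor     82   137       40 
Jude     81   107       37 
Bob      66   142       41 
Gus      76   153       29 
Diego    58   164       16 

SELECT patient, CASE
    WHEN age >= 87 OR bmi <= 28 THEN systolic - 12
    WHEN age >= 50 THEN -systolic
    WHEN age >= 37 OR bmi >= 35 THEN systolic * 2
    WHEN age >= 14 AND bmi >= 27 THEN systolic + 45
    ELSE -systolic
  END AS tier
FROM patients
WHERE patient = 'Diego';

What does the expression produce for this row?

patient = Diego: age=58, systolic=164, bmi=16.
age >= 87 OR bmi <= 28 → true → 152

152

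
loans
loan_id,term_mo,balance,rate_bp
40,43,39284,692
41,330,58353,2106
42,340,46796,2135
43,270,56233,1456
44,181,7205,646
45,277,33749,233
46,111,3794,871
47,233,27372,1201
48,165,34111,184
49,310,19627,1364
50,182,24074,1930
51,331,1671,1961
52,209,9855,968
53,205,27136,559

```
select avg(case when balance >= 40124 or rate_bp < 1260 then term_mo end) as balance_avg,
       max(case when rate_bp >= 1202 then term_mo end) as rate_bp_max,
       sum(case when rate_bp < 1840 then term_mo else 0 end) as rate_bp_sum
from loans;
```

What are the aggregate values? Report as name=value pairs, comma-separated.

[balance_avg: balance >= 40124 or rate_bp < 1260]
loan_id=40: ✓ → 43
loan_id=41: ✓ → 330
loan_id=42: ✓ → 340
loan_id=43: ✓ → 270
loan_id=44: ✓ → 181
loan_id=45: ✓ → 277
loan_id=46: ✓ → 111
loan_id=47: ✓ → 233
loan_id=48: ✓ → 165
loan_id=49: ✗
loan_id=50: ✗
loan_id=51: ✗
loan_id=52: ✓ → 209
loan_id=53: ✓ → 205
balance_avg = (43 + 330 + 340 + 270 + 181 + 277 + 111 + 233 + 165 + 209 + 205) / 11 = 214.9090909091
—
[rate_bp_max: rate_bp >= 1202]
loan_id=40: ✗
loan_id=41: ✓ → 330
loan_id=42: ✓ → 340
loan_id=43: ✓ → 270
loan_id=44: ✗
loan_id=45: ✗
loan_id=46: ✗
loan_id=47: ✗
loan_id=48: ✗
loan_id=49: ✓ → 310
loan_id=50: ✓ → 182
loan_id=51: ✓ → 331
loan_id=52: ✗
loan_id=53: ✗
rate_bp_max = MAX(330, 340, 270, 310, 182, 331) = 340
—
[rate_bp_sum: rate_bp < 1840]
loan_id=40: ✓ → 43
loan_id=41: ✗
loan_id=42: ✗
loan_id=43: ✓ → 270
loan_id=44: ✓ → 181
loan_id=45: ✓ → 277
loan_id=46: ✓ → 111
loan_id=47: ✓ → 233
loan_id=48: ✓ → 165
loan_id=49: ✓ → 310
loan_id=50: ✗
loan_id=51: ✗
loan_id=52: ✓ → 209
loan_id=53: ✓ → 205
rate_bp_sum = 43 + 270 + 181 + 277 + 111 + 233 + 165 + 310 + 209 + 205 = 2004

balance_avg=214.9090909091, rate_bp_max=340, rate_bp_sum=2004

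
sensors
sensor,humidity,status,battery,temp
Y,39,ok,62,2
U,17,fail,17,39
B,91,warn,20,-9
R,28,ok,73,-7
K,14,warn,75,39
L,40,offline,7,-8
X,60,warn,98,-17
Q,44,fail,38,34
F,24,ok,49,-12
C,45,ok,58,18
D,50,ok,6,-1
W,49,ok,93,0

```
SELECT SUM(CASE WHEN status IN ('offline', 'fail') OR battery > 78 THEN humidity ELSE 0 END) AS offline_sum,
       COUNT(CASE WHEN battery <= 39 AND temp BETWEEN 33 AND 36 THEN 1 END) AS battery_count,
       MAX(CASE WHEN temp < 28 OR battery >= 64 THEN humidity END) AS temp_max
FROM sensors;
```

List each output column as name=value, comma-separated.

[offline_sum: status IN ('offline', 'fail') OR battery > 78]
sensor=Y: ✗
sensor=U: ✓ → 17
sensor=B: ✗
sensor=R: ✗
sensor=K: ✗
sensor=L: ✓ → 40
sensor=X: ✓ → 60
sensor=Q: ✓ → 44
sensor=F: ✗
sensor=C: ✗
sensor=D: ✗
sensor=W: ✓ → 49
offline_sum = 17 + 40 + 60 + 44 + 49 = 210
—
[battery_count: battery <= 39 AND temp BETWEEN 33 AND 36]
sensor=Y: ✗
sensor=U: ✗
sensor=B: ✗
sensor=R: ✗
sensor=K: ✗
sensor=L: ✗
sensor=X: ✗
sensor=Q: ✓ → 1
sensor=F: ✗
sensor=C: ✗
sensor=D: ✗
sensor=W: ✗
battery_count = COUNT(1) = 1
—
[temp_max: temp < 28 OR battery >= 64]
sensor=Y: ✓ → 39
sensor=U: ✗
sensor=B: ✓ → 91
sensor=R: ✓ → 28
sensor=K: ✓ → 14
sensor=L: ✓ → 40
sensor=X: ✓ → 60
sensor=Q: ✗
sensor=F: ✓ → 24
sensor=C: ✓ → 45
sensor=D: ✓ → 50
sensor=W: ✓ → 49
temp_max = MAX(39, 91, 28, 14, 40, 60, 24, 45, 50, 49) = 91

offline_sum=210, battery_count=1, temp_max=91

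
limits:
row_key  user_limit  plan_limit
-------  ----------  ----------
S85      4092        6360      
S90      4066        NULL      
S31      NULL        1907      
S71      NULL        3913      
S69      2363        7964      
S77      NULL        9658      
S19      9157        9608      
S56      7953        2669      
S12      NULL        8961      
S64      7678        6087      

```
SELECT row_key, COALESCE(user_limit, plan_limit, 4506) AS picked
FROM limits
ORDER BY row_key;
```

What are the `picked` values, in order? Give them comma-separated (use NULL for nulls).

8961, 9157, 1907, 7953, 7678, 2363, 3913, 9658, 4092, 4066

row_key=S12: user_limit=NULL, plan_limit=8961 → 8961
row_key=S19: user_limit=9157 → 9157
row_key=S31: user_limit=NULL, plan_limit=1907 → 1907
row_key=S56: user_limit=7953 → 7953
row_key=S64: user_limit=7678 → 7678
row_key=S69: user_limit=2363 → 2363
row_key=S71: user_limit=NULL, plan_limit=3913 → 3913
row_key=S77: user_limit=NULL, plan_limit=9658 → 9658
row_key=S85: user_limit=4092 → 4092
row_key=S90: user_limit=4066 → 4066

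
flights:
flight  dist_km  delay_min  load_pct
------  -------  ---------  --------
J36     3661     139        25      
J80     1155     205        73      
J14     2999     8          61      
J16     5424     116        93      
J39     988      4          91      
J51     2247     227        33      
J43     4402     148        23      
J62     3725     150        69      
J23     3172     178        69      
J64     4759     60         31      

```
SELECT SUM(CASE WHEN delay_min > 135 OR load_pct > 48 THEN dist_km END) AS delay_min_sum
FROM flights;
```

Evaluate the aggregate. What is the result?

27773

flight=J36: ✓ → 3661
flight=J80: ✓ → 1155
flight=J14: ✓ → 2999
flight=J16: ✓ → 5424
flight=J39: ✓ → 988
flight=J51: ✓ → 2247
flight=J43: ✓ → 4402
flight=J62: ✓ → 3725
flight=J23: ✓ → 3172
flight=J64: ✗
delay_min_sum = 3661 + 1155 + 2999 + 5424 + 988 + 2247 + 4402 + 3725 + 3172 = 27773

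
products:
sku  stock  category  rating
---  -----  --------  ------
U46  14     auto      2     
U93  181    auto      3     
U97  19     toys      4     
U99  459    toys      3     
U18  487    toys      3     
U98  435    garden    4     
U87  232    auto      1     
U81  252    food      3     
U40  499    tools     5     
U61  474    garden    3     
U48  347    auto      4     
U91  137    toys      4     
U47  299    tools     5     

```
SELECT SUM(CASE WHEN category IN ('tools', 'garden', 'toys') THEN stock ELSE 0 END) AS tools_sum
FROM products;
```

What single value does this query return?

2809

sku=U46: ✗
sku=U93: ✗
sku=U97: ✓ → 19
sku=U99: ✓ → 459
sku=U18: ✓ → 487
sku=U98: ✓ → 435
sku=U87: ✗
sku=U81: ✗
sku=U40: ✓ → 499
sku=U61: ✓ → 474
sku=U48: ✗
sku=U91: ✓ → 137
sku=U47: ✓ → 299
tools_sum = 19 + 459 + 487 + 435 + 499 + 474 + 137 + 299 = 2809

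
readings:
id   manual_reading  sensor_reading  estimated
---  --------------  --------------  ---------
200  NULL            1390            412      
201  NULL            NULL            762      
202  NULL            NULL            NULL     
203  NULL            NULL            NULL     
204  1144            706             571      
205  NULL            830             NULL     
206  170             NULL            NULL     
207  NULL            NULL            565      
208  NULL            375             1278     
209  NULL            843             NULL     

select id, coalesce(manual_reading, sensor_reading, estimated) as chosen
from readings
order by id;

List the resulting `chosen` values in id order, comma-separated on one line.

1390, 762, NULL, NULL, 1144, 830, 170, 565, 375, 843

id=200: manual_reading=NULL, sensor_reading=1390 → 1390
id=201: manual_reading=NULL, sensor_reading=NULL, estimated=762 → 762
id=202: manual_reading=NULL, sensor_reading=NULL, estimated=NULL (all NULL) → NULL
id=203: manual_reading=NULL, sensor_reading=NULL, estimated=NULL (all NULL) → NULL
id=204: manual_reading=1144 → 1144
id=205: manual_reading=NULL, sensor_reading=830 → 830
id=206: manual_reading=170 → 170
id=207: manual_reading=NULL, sensor_reading=NULL, estimated=565 → 565
id=208: manual_reading=NULL, sensor_reading=375 → 375
id=209: manual_reading=NULL, sensor_reading=843 → 843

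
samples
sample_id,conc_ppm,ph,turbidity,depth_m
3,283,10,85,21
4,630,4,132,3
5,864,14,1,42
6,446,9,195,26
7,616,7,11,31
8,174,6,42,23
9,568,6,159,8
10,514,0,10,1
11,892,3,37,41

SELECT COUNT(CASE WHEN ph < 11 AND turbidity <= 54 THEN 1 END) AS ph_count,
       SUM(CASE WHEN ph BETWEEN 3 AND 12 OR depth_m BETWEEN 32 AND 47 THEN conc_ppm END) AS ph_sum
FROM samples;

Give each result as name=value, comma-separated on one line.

[ph_count: ph < 11 AND turbidity <= 54]
sample_id=3: ✗
sample_id=4: ✗
sample_id=5: ✗
sample_id=6: ✗
sample_id=7: ✓ → 1
sample_id=8: ✓ → 1
sample_id=9: ✗
sample_id=10: ✓ → 1
sample_id=11: ✓ → 1
ph_count = COUNT(1, 1, 1, 1) = 4
—
[ph_sum: ph BETWEEN 3 AND 12 OR depth_m BETWEEN 32 AND 47]
sample_id=3: ✓ → 283
sample_id=4: ✓ → 630
sample_id=5: ✓ → 864
sample_id=6: ✓ → 446
sample_id=7: ✓ → 616
sample_id=8: ✓ → 174
sample_id=9: ✓ → 568
sample_id=10: ✗
sample_id=11: ✓ → 892
ph_sum = 283 + 630 + 864 + 446 + 616 + 174 + 568 + 892 = 4473

ph_count=4, ph_sum=4473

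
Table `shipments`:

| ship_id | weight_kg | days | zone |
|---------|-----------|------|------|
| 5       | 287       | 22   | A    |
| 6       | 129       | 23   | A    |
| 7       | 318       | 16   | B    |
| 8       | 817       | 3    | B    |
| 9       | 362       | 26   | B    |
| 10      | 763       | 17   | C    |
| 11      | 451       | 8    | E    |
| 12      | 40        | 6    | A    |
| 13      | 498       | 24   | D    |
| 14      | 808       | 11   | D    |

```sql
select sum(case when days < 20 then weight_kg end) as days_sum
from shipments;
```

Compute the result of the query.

ship_id=5: ✗
ship_id=6: ✗
ship_id=7: ✓ → 318
ship_id=8: ✓ → 817
ship_id=9: ✗
ship_id=10: ✓ → 763
ship_id=11: ✓ → 451
ship_id=12: ✓ → 40
ship_id=13: ✗
ship_id=14: ✓ → 808
days_sum = 318 + 817 + 763 + 451 + 40 + 808 = 3197

3197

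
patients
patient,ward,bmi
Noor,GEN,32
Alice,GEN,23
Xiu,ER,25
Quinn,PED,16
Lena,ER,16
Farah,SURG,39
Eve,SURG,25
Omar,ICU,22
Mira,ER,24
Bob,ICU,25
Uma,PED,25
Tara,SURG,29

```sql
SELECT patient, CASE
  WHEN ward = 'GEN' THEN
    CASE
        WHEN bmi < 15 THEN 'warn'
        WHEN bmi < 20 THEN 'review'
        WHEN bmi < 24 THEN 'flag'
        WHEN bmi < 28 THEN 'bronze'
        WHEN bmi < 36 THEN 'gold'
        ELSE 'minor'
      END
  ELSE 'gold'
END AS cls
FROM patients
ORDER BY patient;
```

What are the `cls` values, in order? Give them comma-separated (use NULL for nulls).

patient=Alice: ward='GEN' → inner[bmi < 24] → flag
patient=Bob: ward='ICU' → outer ELSE → gold
patient=Eve: ward='SURG' → outer ELSE → gold
patient=Farah: ward='SURG' → outer ELSE → gold
patient=Lena: ward='ER' → outer ELSE → gold
patient=Mira: ward='ER' → outer ELSE → gold
patient=Noor: ward='GEN' → inner[bmi < 36] → gold
patient=Omar: ward='ICU' → outer ELSE → gold
patient=Quinn: ward='PED' → outer ELSE → gold
patient=Tara: ward='SURG' → outer ELSE → gold
patient=Uma: ward='PED' → outer ELSE → gold
patient=Xiu: ward='ER' → outer ELSE → gold

flag, gold, gold, gold, gold, gold, gold, gold, gold, gold, gold, gold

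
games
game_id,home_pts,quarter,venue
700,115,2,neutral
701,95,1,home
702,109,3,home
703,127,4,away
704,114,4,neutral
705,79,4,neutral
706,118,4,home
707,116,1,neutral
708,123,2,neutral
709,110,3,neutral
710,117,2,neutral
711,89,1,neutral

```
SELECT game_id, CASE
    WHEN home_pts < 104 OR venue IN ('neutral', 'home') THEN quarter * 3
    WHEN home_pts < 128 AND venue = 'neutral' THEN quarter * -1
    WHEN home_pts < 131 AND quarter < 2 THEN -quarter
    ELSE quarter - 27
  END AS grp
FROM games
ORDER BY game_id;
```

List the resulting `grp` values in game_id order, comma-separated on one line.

game_id=700: home_pts < 104 OR venue IN ('neutral', 'home') → 6
game_id=701: home_pts < 104 OR venue IN ('neutral', 'home') → 3
game_id=702: home_pts < 104 OR venue IN ('neutral', 'home') → 9
game_id=703: ELSE → -23
game_id=704: home_pts < 104 OR venue IN ('neutral', 'home') → 12
game_id=705: home_pts < 104 OR venue IN ('neutral', 'home') → 12
game_id=706: home_pts < 104 OR venue IN ('neutral', 'home') → 12
game_id=707: home_pts < 104 OR venue IN ('neutral', 'home') → 3
game_id=708: home_pts < 104 OR venue IN ('neutral', 'home') → 6
game_id=709: home_pts < 104 OR venue IN ('neutral', 'home') → 9
game_id=710: home_pts < 104 OR venue IN ('neutral', 'home') → 6
game_id=711: home_pts < 104 OR venue IN ('neutral', 'home') → 3

6, 3, 9, -23, 12, 12, 12, 3, 6, 9, 6, 3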